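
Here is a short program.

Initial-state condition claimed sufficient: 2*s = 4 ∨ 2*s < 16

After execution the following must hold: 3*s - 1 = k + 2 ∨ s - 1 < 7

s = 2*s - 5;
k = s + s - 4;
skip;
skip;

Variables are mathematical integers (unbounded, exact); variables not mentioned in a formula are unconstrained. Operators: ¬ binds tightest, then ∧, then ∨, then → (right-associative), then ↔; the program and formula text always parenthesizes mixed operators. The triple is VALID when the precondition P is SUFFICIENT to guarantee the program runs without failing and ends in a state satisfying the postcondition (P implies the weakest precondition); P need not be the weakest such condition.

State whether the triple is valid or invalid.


Working backward. After the program, the postcondition 3*s - 1 = k + 2 ∨ s - 1 < 7 must hold; in canonical form it is 3*s = k + 3 ∨ s < 8.
Before skip: 3*s = k + 3 ∨ s < 8
Before skip: 3*s = k + 3 ∨ s < 8
Before k := s + s - 4: s = -1 ∨ s < 8
Before s := 2*s - 5: 2*s = 4 ∨ 2*s < 13
The weakest precondition is 2*s = 4 ∨ 2*s < 13.
Check whether 2*s = 4 ∨ 2*s < 16 implies it.
Countermodel: at the initial state s = 7, the precondition holds but the weakest precondition fails.
Answer: invalid


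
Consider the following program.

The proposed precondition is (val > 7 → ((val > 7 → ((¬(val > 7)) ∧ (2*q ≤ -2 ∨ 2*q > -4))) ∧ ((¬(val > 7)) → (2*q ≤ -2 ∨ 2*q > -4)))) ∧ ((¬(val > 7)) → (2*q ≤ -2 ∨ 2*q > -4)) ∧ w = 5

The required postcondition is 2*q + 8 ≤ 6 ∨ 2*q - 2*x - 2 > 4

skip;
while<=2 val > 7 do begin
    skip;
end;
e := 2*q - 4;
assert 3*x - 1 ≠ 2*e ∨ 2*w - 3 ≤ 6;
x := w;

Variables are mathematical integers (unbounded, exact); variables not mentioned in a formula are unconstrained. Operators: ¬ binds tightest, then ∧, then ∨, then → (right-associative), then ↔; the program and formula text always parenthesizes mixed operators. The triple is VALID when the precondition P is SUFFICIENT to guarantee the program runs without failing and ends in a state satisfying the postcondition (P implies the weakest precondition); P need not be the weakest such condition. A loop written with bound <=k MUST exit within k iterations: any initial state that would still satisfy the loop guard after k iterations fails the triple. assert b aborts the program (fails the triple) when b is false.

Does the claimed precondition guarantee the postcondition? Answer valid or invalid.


Working backward. After the program, the postcondition 2*q + 8 ≤ 6 ∨ 2*q - 2*x - 2 > 4 must hold; in canonical form it is 2*q ≤ -2 ∨ 2*q > 2*x + 6.
Before x := w: 2*q ≤ -2 ∨ 2*q > 2*w + 6
Before assert 3*x - 1 ≠ 2*e ∨ 2*w - 3 ≤ 6: (3*x ≠ 2*e + 1 ∨ 2*w ≤ 9) ∧ (2*q ≤ -2 ∨ 2*q > 2*w + 6)
Before e := 2*q - 4: (3*x ≠ 4*q - 7 ∨ 2*w ≤ 9) ∧ (2*q ≤ -2 ∨ 2*q > 2*w + 6)
Before the loop (bound <=2), unroll the exhaustion recursion (WP_0 = exit-now case; WP_j = one more guarded iteration, up to j = 2):
  WP_0: (¬(val > 7)) ∧ (3*x ≠ 4*q - 7 ∨ 2*w ≤ 9) ∧ (2*q ≤ -2 ∨ 2*q > 2*w + 6)
  WP_1: (val > 7 → ((¬(val > 7)) ∧ (3*x ≠ 4*q - 7 ∨ 2*w ≤ 9) ∧ (2*q ≤ -2 ∨ 2*q > 2*w + 6))) ∧ ((¬(val > 7)) → ((3*x ≠ 4*q - 7 ∨ 2*w ≤ 9) ∧ (2*q ≤ -2 ∨ 2*q > 2*w + 6)))
  WP_2: (val > 7 → ((val > 7 → ((¬(val > 7)) ∧ (3*x ≠ 4*q - 7 ∨ 2*w ≤ 9) ∧ (2*q ≤ -2 ∨ 2*q > 2*w + 6))) ∧ ((¬(val > 7)) → ((3*x ≠ 4*q - 7 ∨ 2*w ≤ 9) ∧ (2*q ≤ -2 ∨ 2*q > 2*w + 6))))) ∧ ((¬(val > 7)) → ((3*x ≠ 4*q - 7 ∨ 2*w ≤ 9) ∧ (2*q ≤ -2 ∨ 2*q > 2*w + 6)))
So before the loop: (val > 7 → ((val > 7 → ((¬(val > 7)) ∧ (3*x ≠ 4*q - 7 ∨ 2*w ≤ 9) ∧ (2*q ≤ -2 ∨ 2*q > 2*w + 6))) ∧ ((¬(val > 7)) → ((3*x ≠ 4*q - 7 ∨ 2*w ≤ 9) ∧ (2*q ≤ -2 ∨ 2*q > 2*w + 6))))) ∧ ((¬(val > 7)) → ((3*x ≠ 4*q - 7 ∨ 2*w ≤ 9) ∧ (2*q ≤ -2 ∨ 2*q > 2*w + 6)))
Before skip: (val > 7 → ((val > 7 → ((¬(val > 7)) ∧ (3*x ≠ 4*q - 7 ∨ 2*w ≤ 9) ∧ (2*q ≤ -2 ∨ 2*q > 2*w + 6))) ∧ ((¬(val > 7)) → ((3*x ≠ 4*q - 7 ∨ 2*w ≤ 9) ∧ (2*q ≤ -2 ∨ 2*q > 2*w + 6))))) ∧ ((¬(val > 7)) → ((3*x ≠ 4*q - 7 ∨ 2*w ≤ 9) ∧ (2*q ≤ -2 ∨ 2*q > 2*w + 6)))
The weakest precondition is (val > 7 → ((val > 7 → ((¬(val > 7)) ∧ (3*x ≠ 4*q - 7 ∨ 2*w ≤ 9) ∧ (2*q ≤ -2 ∨ 2*q > 2*w + 6))) ∧ ((¬(val > 7)) → ((3*x ≠ 4*q - 7 ∨ 2*w ≤ 9) ∧ (2*q ≤ -2 ∨ 2*q > 2*w + 6))))) ∧ ((¬(val > 7)) → ((3*x ≠ 4*q - 7 ∨ 2*w ≤ 9) ∧ (2*q ≤ -2 ∨ 2*q > 2*w + 6))).
Check whether (val > 7 → ((val > 7 → ((¬(val > 7)) ∧ (2*q ≤ -2 ∨ 2*q > -4))) ∧ ((¬(val > 7)) → (2*q ≤ -2 ∨ 2*q > -4)))) ∧ ((¬(val > 7)) → (2*q ≤ -2 ∨ 2*q > -4)) ∧ w = 5 implies it.
Countermodel: at the initial state q = 2, val = 7, w = 5, x = 0, the precondition holds but the weakest precondition fails.
Answer: invalid


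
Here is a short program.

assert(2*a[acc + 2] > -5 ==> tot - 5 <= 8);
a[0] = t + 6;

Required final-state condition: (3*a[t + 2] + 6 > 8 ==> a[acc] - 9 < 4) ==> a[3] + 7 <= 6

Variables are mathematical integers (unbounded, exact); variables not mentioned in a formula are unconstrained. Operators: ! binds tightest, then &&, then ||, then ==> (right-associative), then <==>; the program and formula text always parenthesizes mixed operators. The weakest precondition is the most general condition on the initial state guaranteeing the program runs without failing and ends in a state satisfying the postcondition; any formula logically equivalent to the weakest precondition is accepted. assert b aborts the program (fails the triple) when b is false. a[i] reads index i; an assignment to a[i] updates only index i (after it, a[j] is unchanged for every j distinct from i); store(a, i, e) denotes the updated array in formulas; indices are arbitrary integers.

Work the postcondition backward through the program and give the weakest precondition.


Working backward. After the program, the postcondition (3*a[t + 2] + 6 > 8 ==> a[acc] - 9 < 4) ==> a[3] + 7 <= 6 must hold; in canonical form it is (3*a[t + 2] > 2 ==> a[acc] < 13) ==> a[3] <= -1.
Before a[0] := t + 6: (3*store(a, 0, t + 6)[t + 2] > 2 ==> store(a, 0, t + 6)[acc] < 13) ==> a[3] <= -1
Before assert 2*a[acc + 2] > -5 ==> tot - 5 <= 8: (2*a[acc + 2] > -5 ==> tot <= 13) && ((3*store(a, 0, t + 6)[t + 2] > 2 ==> store(a, 0, t + 6)[acc] < 13) ==> a[3] <= -1)
Answer: WP = (2*a[acc + 2] > -5 ==> tot <= 13) && ((3*store(a, 0, t + 6)[t + 2] > 2 ==> store(a, 0, t + 6)[acc] < 13) ==> a[3] <= -1)


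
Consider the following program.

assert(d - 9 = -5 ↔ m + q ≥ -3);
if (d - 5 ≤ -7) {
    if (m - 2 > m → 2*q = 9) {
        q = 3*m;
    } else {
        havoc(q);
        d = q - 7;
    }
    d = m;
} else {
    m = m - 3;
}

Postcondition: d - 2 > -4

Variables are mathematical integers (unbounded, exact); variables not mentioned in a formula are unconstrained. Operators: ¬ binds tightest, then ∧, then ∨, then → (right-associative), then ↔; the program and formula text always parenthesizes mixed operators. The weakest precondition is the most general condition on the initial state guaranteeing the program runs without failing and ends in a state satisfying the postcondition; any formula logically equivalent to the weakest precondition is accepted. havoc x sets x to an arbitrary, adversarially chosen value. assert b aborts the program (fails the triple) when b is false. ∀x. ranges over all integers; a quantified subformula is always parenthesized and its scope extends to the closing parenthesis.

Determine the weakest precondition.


Working backward. After the program, the postcondition d - 2 > -4 must hold; in canonical form it is d > -2.
Then branch requires m > -2; else branch requires d > -2.
Before the if: (d ≤ -2 → m > -2) ∧ ((¬(d ≤ -2)) → d > -2)
Before assert d - 9 = -5 ↔ m + q ≥ -3: (d = 4 ↔ m + q ≥ -3) ∧ (d ≤ -2 → m > -2) ∧ ((¬(d ≤ -2)) → d > -2)
Answer: WP = (d = 4 ↔ m + q ≥ -3) ∧ (d ≤ -2 → m > -2) ∧ ((¬(d ≤ -2)) → d > -2)


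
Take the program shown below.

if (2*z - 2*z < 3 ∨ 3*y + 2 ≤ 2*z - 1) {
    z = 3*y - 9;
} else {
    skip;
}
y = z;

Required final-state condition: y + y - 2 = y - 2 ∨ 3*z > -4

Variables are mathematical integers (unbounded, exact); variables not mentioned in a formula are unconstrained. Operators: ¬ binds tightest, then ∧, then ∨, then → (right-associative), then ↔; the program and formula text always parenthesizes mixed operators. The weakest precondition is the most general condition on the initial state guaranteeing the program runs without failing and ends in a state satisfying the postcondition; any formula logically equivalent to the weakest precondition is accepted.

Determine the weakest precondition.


Working backward. After the program, the postcondition y + y - 2 = y - 2 ∨ 3*z > -4 must hold; in canonical form it is y = 0 ∨ 3*z > -4.
Before y := z: z = 0 ∨ 3*z > -4
Then branch requires 3*y = 9 ∨ 9*y > 23; else branch requires z = 0 ∨ 3*z > -4.
Before the if: 3*y = 9 ∨ 9*y > 23
Answer: WP = 3*y = 9 ∨ 9*y > 23


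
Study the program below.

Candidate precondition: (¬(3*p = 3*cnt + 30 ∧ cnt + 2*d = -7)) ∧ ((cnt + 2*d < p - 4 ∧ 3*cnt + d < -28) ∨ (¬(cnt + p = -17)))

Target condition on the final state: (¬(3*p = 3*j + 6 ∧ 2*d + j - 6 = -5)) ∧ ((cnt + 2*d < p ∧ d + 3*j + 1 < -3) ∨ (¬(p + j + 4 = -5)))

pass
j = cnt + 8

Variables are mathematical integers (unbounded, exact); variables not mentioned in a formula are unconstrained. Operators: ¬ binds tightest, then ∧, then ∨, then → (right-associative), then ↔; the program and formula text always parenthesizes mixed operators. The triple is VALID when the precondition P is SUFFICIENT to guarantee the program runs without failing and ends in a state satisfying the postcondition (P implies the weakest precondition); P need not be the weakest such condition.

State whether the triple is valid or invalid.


Working backward. After the program, the postcondition (¬(3*p = 3*j + 6 ∧ 2*d + j - 6 = -5)) ∧ ((cnt + 2*d < p ∧ d + 3*j + 1 < -3) ∨ (¬(p + j + 4 = -5))) must hold; in canonical form it is (¬(3*p = 3*j + 6 ∧ 2*d + j = 1)) ∧ ((cnt + 2*d < p ∧ d + 3*j < -4) ∨ (¬(j + p = -9))).
Before j := cnt + 8: (¬(3*p = 3*cnt + 30 ∧ cnt + 2*d = -7)) ∧ ((cnt + 2*d < p ∧ 3*cnt + d < -28) ∨ (¬(cnt + p = -17)))
Before skip: (¬(3*p = 3*cnt + 30 ∧ cnt + 2*d = -7)) ∧ ((cnt + 2*d < p ∧ 3*cnt + d < -28) ∨ (¬(cnt + p = -17)))
The weakest precondition is (¬(3*p = 3*cnt + 30 ∧ cnt + 2*d = -7)) ∧ ((cnt + 2*d < p ∧ 3*cnt + d < -28) ∨ (¬(cnt + p = -17))).
Check whether (¬(3*p = 3*cnt + 30 ∧ cnt + 2*d = -7)) ∧ ((cnt + 2*d < p - 4 ∧ 3*cnt + d < -28) ∨ (¬(cnt + p = -17))) implies it.
Every state satisfying the precondition satisfies the weakest precondition: the implication holds.
Answer: valid


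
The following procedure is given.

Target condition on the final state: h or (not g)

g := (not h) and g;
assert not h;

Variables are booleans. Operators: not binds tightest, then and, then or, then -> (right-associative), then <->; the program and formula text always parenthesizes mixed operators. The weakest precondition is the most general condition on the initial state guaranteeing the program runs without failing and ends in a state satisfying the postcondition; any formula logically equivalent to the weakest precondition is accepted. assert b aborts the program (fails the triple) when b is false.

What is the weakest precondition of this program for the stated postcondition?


Working backward. After the program, h or (not g) must hold.
Before assert not h: (not h) and (h or (not g))
Before g := (not h) and g: (not h) and (h or (not ((not h) and g)))
Answer: WP = (not h) and (h or (not ((not h) and g)))


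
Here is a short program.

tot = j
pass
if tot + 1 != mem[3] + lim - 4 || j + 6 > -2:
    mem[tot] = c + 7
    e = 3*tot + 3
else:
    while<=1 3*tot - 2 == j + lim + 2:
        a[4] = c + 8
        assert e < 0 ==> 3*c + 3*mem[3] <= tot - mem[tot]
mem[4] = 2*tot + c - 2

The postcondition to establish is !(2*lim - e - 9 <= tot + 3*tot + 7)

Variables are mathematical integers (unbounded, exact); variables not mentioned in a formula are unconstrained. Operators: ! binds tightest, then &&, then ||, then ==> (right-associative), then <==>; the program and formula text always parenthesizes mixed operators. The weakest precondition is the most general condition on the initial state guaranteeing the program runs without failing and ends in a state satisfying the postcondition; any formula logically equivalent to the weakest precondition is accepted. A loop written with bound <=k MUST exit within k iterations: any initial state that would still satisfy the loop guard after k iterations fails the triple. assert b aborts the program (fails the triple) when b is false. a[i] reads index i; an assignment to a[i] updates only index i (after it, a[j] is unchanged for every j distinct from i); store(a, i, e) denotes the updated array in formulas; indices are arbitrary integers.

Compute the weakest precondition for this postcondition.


Working backward. After the program, the postcondition !(2*lim - e - 9 <= tot + 3*tot + 7) must hold; in canonical form it is !(2*lim <= e + 4*tot + 16).
Before mem[4] := 2*tot + c - 2: !(2*lim <= e + 4*tot + 16)
Then branch requires !(2*lim <= 7*tot + 19); else branch requires (3*tot == j + lim + 4 ==> ((e < 0 ==> 3*mem[3] + mem[tot] + 3*c <= tot) && (!(3*tot == j + lim + 4)) && (!(2*lim <= e + 4*tot + 16)))) && ((!(3*tot == j + lim + 4)) ==> (!(2*lim <= e + 4*tot + 16))).
Before the if: ((tot != mem[3] + lim - 5 || j > -8) ==> (!(2*lim <= 7*tot + 19))) && ((!(tot != mem[3] + lim - 5 || j > -8)) ==> ((3*tot == j + lim + 4 ==> ((e < 0 ==> 3*mem[3] + mem[tot] + 3*c <= tot) && (!(3*tot == j + lim + 4)) && (!(2*lim <= e + 4*tot + 16)))) && ((!(3*tot == j + lim + 4)) ==> (!(2*lim <= e + 4*tot + 16)))))
Before skip: ((tot != mem[3] + lim - 5 || j > -8) ==> (!(2*lim <= 7*tot + 19))) && ((!(tot != mem[3] + lim - 5 || j > -8)) ==> ((3*tot == j + lim + 4 ==> ((e < 0 ==> 3*mem[3] + mem[tot] + 3*c <= tot) && (!(3*tot == j + lim + 4)) && (!(2*lim <= e + 4*tot + 16)))) && ((!(3*tot == j + lim + 4)) ==> (!(2*lim <= e + 4*tot + 16)))))
Before tot := j: ((j != mem[3] + lim - 5 || j > -8) ==> (!(2*lim <= 7*j + 19))) && ((!(j != mem[3] + lim - 5 || j > -8)) ==> ((2*j == lim + 4 ==> ((e < 0 ==> 3*mem[3] + mem[j] + 3*c <= j) && (!(2*j == lim + 4)) && (!(2*lim <= e + 4*j + 16)))) && ((!(2*j == lim + 4)) ==> (!(2*lim <= e + 4*j + 16)))))
Answer: WP = ((j != mem[3] + lim - 5 || j > -8) ==> (!(2*lim <= 7*j + 19))) && ((!(j != mem[3] + lim - 5 || j > -8)) ==> ((2*j == lim + 4 ==> ((e < 0 ==> 3*mem[3] + mem[j] + 3*c <= j) && (!(2*j == lim + 4)) && (!(2*lim <= e + 4*j + 16)))) && ((!(2*j == lim + 4)) ==> (!(2*lim <= e + 4*j + 16)))))


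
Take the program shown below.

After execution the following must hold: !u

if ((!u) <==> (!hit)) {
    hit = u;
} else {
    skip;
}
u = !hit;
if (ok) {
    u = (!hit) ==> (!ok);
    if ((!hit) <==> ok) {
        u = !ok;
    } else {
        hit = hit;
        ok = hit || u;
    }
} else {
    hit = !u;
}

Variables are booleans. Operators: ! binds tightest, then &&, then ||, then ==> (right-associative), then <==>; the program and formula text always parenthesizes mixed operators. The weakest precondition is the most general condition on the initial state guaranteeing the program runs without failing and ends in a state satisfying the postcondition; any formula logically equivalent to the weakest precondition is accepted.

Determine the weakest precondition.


Working backward. After the program, !u must hold.
Then branch requires (((!hit) <==> ok) ==> ok) && ((!((!hit) <==> ok)) ==> (!((!hit) ==> (!ok)))); else branch requires !u.
Before the if: (ok ==> ((((!hit) <==> ok) ==> ok) && ((!((!hit) <==> ok)) ==> (!((!hit) ==> (!ok)))))) && ((!ok) ==> (!u))
Before u := !hit: (ok ==> ((((!hit) <==> ok) ==> ok) && ((!((!hit) <==> ok)) ==> (!((!hit) ==> (!ok)))))) && ((!ok) ==> hit)
Then branch requires (ok ==> ((((!u) <==> ok) ==> ok) && ((!((!u) <==> ok)) ==> (!((!u) ==> (!ok)))))) && ((!ok) ==> u); else branch requires (ok ==> ((((!hit) <==> ok) ==> ok) && ((!((!hit) <==> ok)) ==> (!((!hit) ==> (!ok)))))) && ((!ok) ==> hit).
Before the if: (((!u) <==> (!hit)) ==> ((ok ==> ((((!u) <==> ok) ==> ok) && ((!((!u) <==> ok)) ==> (!((!u) ==> (!ok)))))) && ((!ok) ==> u))) && ((!((!u) <==> (!hit))) ==> ((ok ==> ((((!hit) <==> ok) ==> ok) && ((!((!hit) <==> ok)) ==> (!((!hit) ==> (!ok)))))) && ((!ok) ==> hit)))
Answer: WP = (((!u) <==> (!hit)) ==> ((ok ==> ((((!u) <==> ok) ==> ok) && ((!((!u) <==> ok)) ==> (!((!u) ==> (!ok)))))) && ((!ok) ==> u))) && ((!((!u) <==> (!hit))) ==> ((ok ==> ((((!hit) <==> ok) ==> ok) && ((!((!hit) <==> ok)) ==> (!((!hit) ==> (!ok)))))) && ((!ok) ==> hit)))


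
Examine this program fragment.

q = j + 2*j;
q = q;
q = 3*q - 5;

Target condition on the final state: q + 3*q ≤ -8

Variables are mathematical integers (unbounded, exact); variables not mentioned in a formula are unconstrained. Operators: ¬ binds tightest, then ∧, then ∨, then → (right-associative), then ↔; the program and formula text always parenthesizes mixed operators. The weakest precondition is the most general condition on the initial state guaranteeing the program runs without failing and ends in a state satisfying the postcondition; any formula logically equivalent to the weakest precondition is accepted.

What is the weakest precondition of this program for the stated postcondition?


Working backward. After the program, the postcondition q + 3*q ≤ -8 must hold; in canonical form it is 4*q ≤ -8.
Before q := 3*q - 5: 12*q ≤ 12
Before q := q: 12*q ≤ 12
Before q := j + 2*j: 36*j ≤ 12
Answer: WP = 36*j ≤ 12


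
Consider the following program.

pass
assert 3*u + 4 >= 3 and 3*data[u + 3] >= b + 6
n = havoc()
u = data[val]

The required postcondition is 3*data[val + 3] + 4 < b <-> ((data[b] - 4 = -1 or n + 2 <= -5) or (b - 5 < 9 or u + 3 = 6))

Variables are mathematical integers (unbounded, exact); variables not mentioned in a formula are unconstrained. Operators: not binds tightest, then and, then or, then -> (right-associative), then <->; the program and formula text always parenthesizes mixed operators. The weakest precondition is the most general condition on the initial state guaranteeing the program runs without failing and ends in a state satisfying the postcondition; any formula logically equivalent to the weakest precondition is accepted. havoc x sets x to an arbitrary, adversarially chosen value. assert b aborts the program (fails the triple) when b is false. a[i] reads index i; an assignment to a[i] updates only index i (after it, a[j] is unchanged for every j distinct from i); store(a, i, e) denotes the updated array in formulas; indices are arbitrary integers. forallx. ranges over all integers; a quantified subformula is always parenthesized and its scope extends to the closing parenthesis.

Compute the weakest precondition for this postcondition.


Working backward. After the program, the postcondition 3*data[val + 3] + 4 < b <-> ((data[b] - 4 = -1 or n + 2 <= -5) or (b - 5 < 9 or u + 3 = 6)) must hold; in canonical form it is 3*data[val + 3] < b - 4 <-> (data[b] = 3 or n <= -7 or b < 14 or u = 3).
Before u := data[val]: 3*data[val + 3] < b - 4 <-> (data[b] = 3 or n <= -7 or b < 14 or data[val] = 3)
Before havoc n: forall n_1. (3*data[val + 3] < b - 4 <-> (data[b] = 3 or n_1 <= -7 or b < 14 or data[val] = 3))
Before assert 3*u + 4 >= 3 and 3*data[u + 3] >= b + 6: 3*u >= -1 and 3*data[u + 3] >= b + 6 and (forall n_1. (3*data[val + 3] < b - 4 <-> (data[b] = 3 or n_1 <= -7 or b < 14 or data[val] = 3)))
Before skip: 3*u >= -1 and 3*data[u + 3] >= b + 6 and (forall n_1. (3*data[val + 3] < b - 4 <-> (data[b] = 3 or n_1 <= -7 or b < 14 or data[val] = 3)))
Answer: WP = 3*u >= -1 and 3*data[u + 3] >= b + 6 and (forall n_1. (3*data[val + 3] < b - 4 <-> (data[b] = 3 or n_1 <= -7 or b < 14 or data[val] = 3)))


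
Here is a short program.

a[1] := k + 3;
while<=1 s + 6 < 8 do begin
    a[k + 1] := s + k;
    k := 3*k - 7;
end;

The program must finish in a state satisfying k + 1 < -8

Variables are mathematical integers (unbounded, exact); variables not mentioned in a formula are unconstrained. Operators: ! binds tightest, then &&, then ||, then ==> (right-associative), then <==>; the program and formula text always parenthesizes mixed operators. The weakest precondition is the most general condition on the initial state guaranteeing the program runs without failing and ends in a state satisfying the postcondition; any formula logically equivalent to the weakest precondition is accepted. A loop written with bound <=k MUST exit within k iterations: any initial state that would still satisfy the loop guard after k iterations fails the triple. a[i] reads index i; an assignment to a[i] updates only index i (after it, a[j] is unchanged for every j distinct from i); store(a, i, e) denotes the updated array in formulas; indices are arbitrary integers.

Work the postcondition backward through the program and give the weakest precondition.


Working backward. After the program, the postcondition k + 1 < -8 must hold; in canonical form it is k < -9.
Before the loop (bound <=1), unroll the exhaustion recursion (WP_0 = exit-now case; WP_j = one more guarded iteration, up to j = 1):
  WP_0: (!(s < 2)) && k < -9
  WP_1: (s < 2 ==> ((!(s < 2)) && 3*k < -2)) && ((!(s < 2)) ==> k < -9)
So before the loop: (s < 2 ==> ((!(s < 2)) && 3*k < -2)) && ((!(s < 2)) ==> k < -9)
Before a[1] := k + 3: (s < 2 ==> ((!(s < 2)) && 3*k < -2)) && ((!(s < 2)) ==> k < -9)
Answer: WP = (s < 2 ==> ((!(s < 2)) && 3*k < -2)) && ((!(s < 2)) ==> k < -9)


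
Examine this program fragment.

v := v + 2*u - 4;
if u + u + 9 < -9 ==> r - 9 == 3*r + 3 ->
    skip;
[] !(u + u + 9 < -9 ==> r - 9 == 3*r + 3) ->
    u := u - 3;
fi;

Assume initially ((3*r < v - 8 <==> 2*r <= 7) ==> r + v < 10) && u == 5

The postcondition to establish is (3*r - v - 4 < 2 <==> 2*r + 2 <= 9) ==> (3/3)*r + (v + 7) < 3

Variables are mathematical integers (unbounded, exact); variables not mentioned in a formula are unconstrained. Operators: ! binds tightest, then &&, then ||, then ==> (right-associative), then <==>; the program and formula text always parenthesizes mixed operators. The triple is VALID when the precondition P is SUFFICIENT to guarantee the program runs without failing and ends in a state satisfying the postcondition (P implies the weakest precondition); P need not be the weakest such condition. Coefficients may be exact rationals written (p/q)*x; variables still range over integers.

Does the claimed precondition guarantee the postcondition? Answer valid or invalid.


Working backward. After the program, the postcondition (3*r - v - 4 < 2 <==> 2*r + 2 <= 9) ==> (3/3)*r + (v + 7) < 3 must hold; in canonical form it is (3*r < v + 6 <==> 2*r <= 7) ==> r + v < -4.
Then branch requires (3*r < v + 6 <==> 2*r <= 7) ==> r + v < -4; else branch requires (3*r < v + 6 <==> 2*r <= 7) ==> r + v < -4.
Before the if: ((2*u < -18 ==> 2*r == -12) ==> ((3*r < v + 6 <==> 2*r <= 7) ==> r + v < -4)) && ((!(2*u < -18 ==> 2*r == -12)) ==> ((3*r < v + 6 <==> 2*r <= 7) ==> r + v < -4))
Before v := v + 2*u - 4: ((2*u < -18 ==> 2*r == -12) ==> ((3*r < 2*u + v + 2 <==> 2*r <= 7) ==> r + 2*u + v < 0)) && ((!(2*u < -18 ==> 2*r == -12)) ==> ((3*r < 2*u + v + 2 <==> 2*r <= 7) ==> r + 2*u + v < 0))
The weakest precondition is ((2*u < -18 ==> 2*r == -12) ==> ((3*r < 2*u + v + 2 <==> 2*r <= 7) ==> r + 2*u + v < 0)) && ((!(2*u < -18 ==> 2*r == -12)) ==> ((3*r < 2*u + v + 2 <==> 2*r <= 7) ==> r + 2*u + v < 0)).
Check whether ((3*r < v - 8 <==> 2*r <= 7) ==> r + v < 10) && u == 5 implies it.
Countermodel: at the initial state r = 0, u = 5, v = 9, the precondition holds but the weakest precondition fails.
Answer: invalid


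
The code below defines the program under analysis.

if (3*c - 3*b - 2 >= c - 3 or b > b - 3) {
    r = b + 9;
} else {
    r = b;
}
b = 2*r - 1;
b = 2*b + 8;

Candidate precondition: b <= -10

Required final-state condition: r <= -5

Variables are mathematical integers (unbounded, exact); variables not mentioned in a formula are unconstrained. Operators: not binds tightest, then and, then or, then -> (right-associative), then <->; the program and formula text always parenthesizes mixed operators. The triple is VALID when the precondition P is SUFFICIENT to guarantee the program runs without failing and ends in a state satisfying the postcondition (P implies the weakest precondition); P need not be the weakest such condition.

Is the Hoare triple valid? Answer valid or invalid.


Working backward. After the program, r <= -5 must hold.
Before b := 2*b + 8: r <= -5
Before b := 2*r - 1: r <= -5
Then branch requires b <= -14; else branch requires b <= -5.
Before the if: b <= -14
The weakest precondition is b <= -14.
Check whether b <= -10 implies it.
Countermodel: at the initial state b = -13, the precondition holds but the weakest precondition fails.
Answer: invalid


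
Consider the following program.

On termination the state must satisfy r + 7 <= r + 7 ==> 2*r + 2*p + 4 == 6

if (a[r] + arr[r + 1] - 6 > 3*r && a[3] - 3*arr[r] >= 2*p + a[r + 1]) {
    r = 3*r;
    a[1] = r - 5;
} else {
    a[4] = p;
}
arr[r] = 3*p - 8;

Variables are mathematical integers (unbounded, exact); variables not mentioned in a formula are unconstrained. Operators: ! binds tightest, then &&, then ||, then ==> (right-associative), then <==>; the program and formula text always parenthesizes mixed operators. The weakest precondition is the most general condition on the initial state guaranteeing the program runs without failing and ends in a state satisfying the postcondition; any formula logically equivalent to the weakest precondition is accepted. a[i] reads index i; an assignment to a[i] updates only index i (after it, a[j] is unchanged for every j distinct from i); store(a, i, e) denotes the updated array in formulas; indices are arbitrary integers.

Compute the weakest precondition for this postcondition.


Working backward. After the program, the postcondition r + 7 <= r + 7 ==> 2*r + 2*p + 4 == 6 must hold; in canonical form it is 2*p + 2*r == 2.
Before arr[r] := 3*p - 8: 2*p + 2*r == 2
Then branch requires 2*p + 6*r == 2; else branch requires 2*p + 2*r == 2.
Before the if: ((a[r] + arr[r + 1] > 3*r + 6 && a[3] >= a[r + 1] + 3*arr[r] + 2*p) ==> 2*p + 6*r == 2) && ((!(a[r] + arr[r + 1] > 3*r + 6 && a[3] >= a[r + 1] + 3*arr[r] + 2*p)) ==> 2*p + 2*r == 2)
Answer: WP = ((a[r] + arr[r + 1] > 3*r + 6 && a[3] >= a[r + 1] + 3*arr[r] + 2*p) ==> 2*p + 6*r == 2) && ((!(a[r] + arr[r + 1] > 3*r + 6 && a[3] >= a[r + 1] + 3*arr[r] + 2*p)) ==> 2*p + 2*r == 2)


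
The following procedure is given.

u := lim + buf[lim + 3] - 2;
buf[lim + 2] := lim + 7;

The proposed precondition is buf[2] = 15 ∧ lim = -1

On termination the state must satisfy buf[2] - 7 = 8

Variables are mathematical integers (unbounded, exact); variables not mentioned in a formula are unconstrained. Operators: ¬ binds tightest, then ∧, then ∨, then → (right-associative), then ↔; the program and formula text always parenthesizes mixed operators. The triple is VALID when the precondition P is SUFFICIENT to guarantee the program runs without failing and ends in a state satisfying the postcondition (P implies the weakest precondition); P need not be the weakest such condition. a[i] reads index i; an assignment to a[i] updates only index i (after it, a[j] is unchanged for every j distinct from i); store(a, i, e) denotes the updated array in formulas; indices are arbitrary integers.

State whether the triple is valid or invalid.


Working backward. After the program, the postcondition buf[2] - 7 = 8 must hold; in canonical form it is buf[2] = 15.
Before buf[lim + 2] := lim + 7: store(buf, lim + 2, lim + 7)[2] = 15
Before u := lim + buf[lim + 3] - 2: store(buf, lim + 2, lim + 7)[2] = 15
The weakest precondition is store(buf, lim + 2, lim + 7)[2] = 15.
Check whether buf[2] = 15 ∧ lim = -1 implies it.
Every state satisfying the precondition satisfies the weakest precondition: the implication holds.
Answer: valid


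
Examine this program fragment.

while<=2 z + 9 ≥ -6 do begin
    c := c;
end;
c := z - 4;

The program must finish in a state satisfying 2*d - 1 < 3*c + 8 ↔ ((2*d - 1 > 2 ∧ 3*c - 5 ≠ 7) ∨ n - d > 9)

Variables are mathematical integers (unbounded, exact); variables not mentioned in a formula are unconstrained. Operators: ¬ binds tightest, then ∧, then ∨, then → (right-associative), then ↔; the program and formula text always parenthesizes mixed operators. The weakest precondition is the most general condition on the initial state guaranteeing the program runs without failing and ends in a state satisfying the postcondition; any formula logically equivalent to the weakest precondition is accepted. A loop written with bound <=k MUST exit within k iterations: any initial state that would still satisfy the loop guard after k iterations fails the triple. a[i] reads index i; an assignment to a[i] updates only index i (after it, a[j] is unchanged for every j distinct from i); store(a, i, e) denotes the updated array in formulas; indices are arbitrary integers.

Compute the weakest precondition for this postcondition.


Working backward. After the program, the postcondition 2*d - 1 < 3*c + 8 ↔ ((2*d - 1 > 2 ∧ 3*c - 5 ≠ 7) ∨ n - d > 9) must hold; in canonical form it is 2*d < 3*c + 9 ↔ ((2*d > 3 ∧ 3*c ≠ 12) ∨ n > d + 9).
Before c := z - 4: 2*d < 3*z - 3 ↔ ((2*d > 3 ∧ 3*z ≠ 24) ∨ n > d + 9)
Before the loop (bound <=2), unroll the exhaustion recursion (WP_0 = exit-now case; WP_j = one more guarded iteration, up to j = 2):
  WP_0: (¬(z ≥ -15)) ∧ (2*d < 3*z - 3 ↔ ((2*d > 3 ∧ 3*z ≠ 24) ∨ n > d + 9))
  WP_1: (z ≥ -15 → ((¬(z ≥ -15)) ∧ (2*d < 3*z - 3 ↔ ((2*d > 3 ∧ 3*z ≠ 24) ∨ n > d + 9)))) ∧ ((¬(z ≥ -15)) → (2*d < 3*z - 3 ↔ ((2*d > 3 ∧ 3*z ≠ 24) ∨ n > d + 9)))
  WP_2: (z ≥ -15 → ((z ≥ -15 → ((¬(z ≥ -15)) ∧ (2*d < 3*z - 3 ↔ ((2*d > 3 ∧ 3*z ≠ 24) ∨ n > d + 9)))) ∧ ((¬(z ≥ -15)) → (2*d < 3*z - 3 ↔ ((2*d > 3 ∧ 3*z ≠ 24) ∨ n > d + 9))))) ∧ ((¬(z ≥ -15)) → (2*d < 3*z - 3 ↔ ((2*d > 3 ∧ 3*z ≠ 24) ∨ n > d + 9)))
So before the loop: (z ≥ -15 → ((z ≥ -15 → ((¬(z ≥ -15)) ∧ (2*d < 3*z - 3 ↔ ((2*d > 3 ∧ 3*z ≠ 24) ∨ n > d + 9)))) ∧ ((¬(z ≥ -15)) → (2*d < 3*z - 3 ↔ ((2*d > 3 ∧ 3*z ≠ 24) ∨ n > d + 9))))) ∧ ((¬(z ≥ -15)) → (2*d < 3*z - 3 ↔ ((2*d > 3 ∧ 3*z ≠ 24) ∨ n > d + 9)))
Answer: WP = (z ≥ -15 → ((z ≥ -15 → ((¬(z ≥ -15)) ∧ (2*d < 3*z - 3 ↔ ((2*d > 3 ∧ 3*z ≠ 24) ∨ n > d + 9)))) ∧ ((¬(z ≥ -15)) → (2*d < 3*z - 3 ↔ ((2*d > 3 ∧ 3*z ≠ 24) ∨ n > d + 9))))) ∧ ((¬(z ≥ -15)) → (2*d < 3*z - 3 ↔ ((2*d > 3 ∧ 3*z ≠ 24) ∨ n > d + 9)))


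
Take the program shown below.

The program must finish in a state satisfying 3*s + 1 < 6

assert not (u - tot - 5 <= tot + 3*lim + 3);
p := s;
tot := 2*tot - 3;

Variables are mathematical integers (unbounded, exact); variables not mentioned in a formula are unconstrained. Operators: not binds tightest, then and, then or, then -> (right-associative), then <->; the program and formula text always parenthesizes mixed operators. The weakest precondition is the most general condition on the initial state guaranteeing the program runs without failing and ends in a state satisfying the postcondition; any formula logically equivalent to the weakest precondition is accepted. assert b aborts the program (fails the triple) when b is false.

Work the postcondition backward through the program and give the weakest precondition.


Working backward. After the program, the postcondition 3*s + 1 < 6 must hold; in canonical form it is 3*s < 5.
Before tot := 2*tot - 3: 3*s < 5
Before p := s: 3*s < 5
Before assert not (u - tot - 5 <= tot + 3*lim + 3): (not (u <= 3*lim + 2*tot + 8)) and 3*s < 5
Answer: WP = (not (u <= 3*lim + 2*tot + 8)) and 3*s < 5


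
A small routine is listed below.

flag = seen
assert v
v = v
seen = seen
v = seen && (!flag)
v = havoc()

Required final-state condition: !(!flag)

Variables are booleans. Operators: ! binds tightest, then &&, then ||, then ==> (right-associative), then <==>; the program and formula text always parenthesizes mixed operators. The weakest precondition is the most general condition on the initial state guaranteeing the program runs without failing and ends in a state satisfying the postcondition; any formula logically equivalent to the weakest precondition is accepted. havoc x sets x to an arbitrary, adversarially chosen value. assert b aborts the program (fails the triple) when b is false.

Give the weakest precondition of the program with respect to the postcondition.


Working backward. After the program, the postcondition !(!flag) must hold; in canonical form it is flag.
Before havoc v: flag
Before v := seen && (!flag): flag
Before seen := seen: flag
Before v := v: flag
Before assert v: v && flag
Before flag := seen: v && seen
Answer: WP = v && seen


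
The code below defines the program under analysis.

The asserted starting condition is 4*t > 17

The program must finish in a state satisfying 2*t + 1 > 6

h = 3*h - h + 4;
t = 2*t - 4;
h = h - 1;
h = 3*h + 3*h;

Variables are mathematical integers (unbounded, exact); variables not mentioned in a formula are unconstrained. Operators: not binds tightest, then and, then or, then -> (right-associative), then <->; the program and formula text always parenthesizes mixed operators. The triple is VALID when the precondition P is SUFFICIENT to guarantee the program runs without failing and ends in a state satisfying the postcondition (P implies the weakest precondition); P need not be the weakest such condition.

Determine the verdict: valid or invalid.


Working backward. After the program, the postcondition 2*t + 1 > 6 must hold; in canonical form it is 2*t > 5.
Before h := 3*h + 3*h: 2*t > 5
Before h := h - 1: 2*t > 5
Before t := 2*t - 4: 4*t > 13
Before h := 3*h - h + 4: 4*t > 13
The weakest precondition is 4*t > 13.
Check whether 4*t > 17 implies it.
Every state satisfying the precondition satisfies the weakest precondition: the implication holds.
Answer: valid


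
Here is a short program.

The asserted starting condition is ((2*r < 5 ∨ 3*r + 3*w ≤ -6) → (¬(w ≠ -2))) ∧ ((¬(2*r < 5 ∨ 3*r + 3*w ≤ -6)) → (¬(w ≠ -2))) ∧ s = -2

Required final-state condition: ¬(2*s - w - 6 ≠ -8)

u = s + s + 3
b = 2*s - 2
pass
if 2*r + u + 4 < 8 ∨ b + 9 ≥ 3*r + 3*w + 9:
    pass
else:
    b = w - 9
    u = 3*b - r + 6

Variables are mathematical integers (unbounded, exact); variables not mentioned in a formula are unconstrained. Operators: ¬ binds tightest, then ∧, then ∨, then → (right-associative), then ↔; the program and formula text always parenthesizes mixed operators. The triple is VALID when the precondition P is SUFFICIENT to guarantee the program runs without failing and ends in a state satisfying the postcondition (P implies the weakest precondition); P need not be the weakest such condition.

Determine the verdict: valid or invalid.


Working backward. After the program, the postcondition ¬(2*s - w - 6 ≠ -8) must hold; in canonical form it is ¬(2*s ≠ w - 2).
Then branch requires ¬(2*s ≠ w - 2); else branch requires ¬(2*s ≠ w - 2).
Before the if: ((2*r + u < 4 ∨ b ≥ 3*r + 3*w) → (¬(2*s ≠ w - 2))) ∧ ((¬(2*r + u < 4 ∨ b ≥ 3*r + 3*w)) → (¬(2*s ≠ w - 2)))
Before skip: ((2*r + u < 4 ∨ b ≥ 3*r + 3*w) → (¬(2*s ≠ w - 2))) ∧ ((¬(2*r + u < 4 ∨ b ≥ 3*r + 3*w)) → (¬(2*s ≠ w - 2)))
Before b := 2*s - 2: ((2*r + u < 4 ∨ 2*s ≥ 3*r + 3*w + 2) → (¬(2*s ≠ w - 2))) ∧ ((¬(2*r + u < 4 ∨ 2*s ≥ 3*r + 3*w + 2)) → (¬(2*s ≠ w - 2)))
Before u := s + s + 3: ((2*r + 2*s < 1 ∨ 2*s ≥ 3*r + 3*w + 2) → (¬(2*s ≠ w - 2))) ∧ ((¬(2*r + 2*s < 1 ∨ 2*s ≥ 3*r + 3*w + 2)) → (¬(2*s ≠ w - 2)))
The weakest precondition is ((2*r + 2*s < 1 ∨ 2*s ≥ 3*r + 3*w + 2) → (¬(2*s ≠ w - 2))) ∧ ((¬(2*r + 2*s < 1 ∨ 2*s ≥ 3*r + 3*w + 2)) → (¬(2*s ≠ w - 2))).
Check whether ((2*r < 5 ∨ 3*r + 3*w ≤ -6) → (¬(w ≠ -2))) ∧ ((¬(2*r < 5 ∨ 3*r + 3*w ≤ -6)) → (¬(w ≠ -2))) ∧ s = -2 implies it.
Every state satisfying the precondition satisfies the weakest precondition: the implication holds.
Answer: valid


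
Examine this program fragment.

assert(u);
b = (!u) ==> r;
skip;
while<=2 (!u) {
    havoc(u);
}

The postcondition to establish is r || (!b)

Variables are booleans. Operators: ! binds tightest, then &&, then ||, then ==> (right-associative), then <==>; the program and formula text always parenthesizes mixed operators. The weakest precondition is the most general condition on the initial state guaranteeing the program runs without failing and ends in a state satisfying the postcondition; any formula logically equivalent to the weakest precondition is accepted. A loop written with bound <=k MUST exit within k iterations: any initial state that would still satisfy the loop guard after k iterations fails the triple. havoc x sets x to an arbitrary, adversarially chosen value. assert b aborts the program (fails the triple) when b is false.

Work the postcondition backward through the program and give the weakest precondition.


Working backward. After the program, r || (!b) must hold.
Before the loop (bound <=2), unroll the exhaustion recursion (WP_0 = exit-now case; WP_j = one more guarded iteration, up to j = 2):
  WP_0: u && (r || (!b))
  WP_1: u && (u ==> (r || (!b)))
  WP_2: u && (u ==> (r || (!b)))
So before the loop: u && (u ==> (r || (!b)))
Before skip: u && (u ==> (r || (!b)))
Before b := (!u) ==> r: u && (u ==> (r || (!((!u) ==> r))))
Before assert u: u && (u ==> (r || (!((!u) ==> r))))
Answer: WP = u && (u ==> (r || (!((!u) ==> r))))


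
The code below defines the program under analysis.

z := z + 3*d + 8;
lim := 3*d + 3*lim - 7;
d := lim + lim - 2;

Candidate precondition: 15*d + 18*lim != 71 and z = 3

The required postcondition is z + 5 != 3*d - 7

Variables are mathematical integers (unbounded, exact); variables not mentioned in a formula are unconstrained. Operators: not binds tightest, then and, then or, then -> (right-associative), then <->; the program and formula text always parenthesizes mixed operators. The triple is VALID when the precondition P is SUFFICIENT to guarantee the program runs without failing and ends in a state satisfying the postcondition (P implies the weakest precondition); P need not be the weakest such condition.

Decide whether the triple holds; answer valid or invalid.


Working backward. After the program, the postcondition z + 5 != 3*d - 7 must hold; in canonical form it is z != 3*d - 12.
Before d := lim + lim - 2: z != 6*lim - 18
Before lim := 3*d + 3*lim - 7: z != 18*d + 18*lim - 60
Before z := z + 3*d + 8: z != 15*d + 18*lim - 68
The weakest precondition is z != 15*d + 18*lim - 68.
Check whether 15*d + 18*lim != 71 and z = 3 implies it.
Every state satisfying the precondition satisfies the weakest precondition: the implication holds.
Answer: valid


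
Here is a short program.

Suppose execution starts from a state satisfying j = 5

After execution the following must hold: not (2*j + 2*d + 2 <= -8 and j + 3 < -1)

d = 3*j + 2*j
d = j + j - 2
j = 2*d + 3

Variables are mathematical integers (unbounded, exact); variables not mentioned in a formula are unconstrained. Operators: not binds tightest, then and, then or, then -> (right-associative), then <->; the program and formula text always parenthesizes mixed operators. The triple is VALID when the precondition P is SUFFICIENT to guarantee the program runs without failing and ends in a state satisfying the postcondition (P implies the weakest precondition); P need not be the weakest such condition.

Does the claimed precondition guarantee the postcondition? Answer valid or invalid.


Working backward. After the program, the postcondition not (2*j + 2*d + 2 <= -8 and j + 3 < -1) must hold; in canonical form it is not (2*d + 2*j <= -10 and j < -4).
Before j := 2*d + 3: not (6*d <= -16 and 2*d < -7)
Before d := j + j - 2: not (12*j <= -4 and 4*j < -3)
Before d := 3*j + 2*j: not (12*j <= -4 and 4*j < -3)
The weakest precondition is not (12*j <= -4 and 4*j < -3).
Check whether j = 5 implies it.
Every state satisfying the precondition satisfies the weakest precondition: the implication holds.
Answer: valid
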